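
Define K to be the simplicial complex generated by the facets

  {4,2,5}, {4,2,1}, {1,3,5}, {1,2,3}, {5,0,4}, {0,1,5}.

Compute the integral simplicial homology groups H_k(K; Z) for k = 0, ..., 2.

Take the total order 0 < 1 < 2 < 3 < 4 < 5 on the vertex set. Then K (dimension 2) consists of the simplices:

  0-simplices (6): [0], [1], [2], [3], [4], [5]
  1-simplices (12): [0,1], [0,4], [0,5], [1,2], [1,3], [1,4], [1,5], [2,3], [2,4], [2,5], [3,5], [4,5]
  2-simplices (6): [0,1,5], [0,4,5], [1,2,3], [1,2,4], [1,3,5], [2,4,5]

giving chain groups C_0 ≅ Z^6, C_1 ≅ Z^12, C_2 ≅ Z^6.

The boundary map ∂_1: C_1 → C_0 is given by ∂[p,q] = [q] − [p]. For instance
  ∂[4,5] = [5] − [4].
The 6×12 boundary matrix has rank 5 and Smith normal form diag(1,1,1,1,1).

The boundary map ∂_2: C_2 → C_1 acts by ∂[p,q,r] = [q,r] − [p,r] + [p,q]. For instance
  ∂[1,2,3] = [2,3] − [1,3] + [1,2],
  ∂[1,2,4] = [2,4] − [1,4] + [1,2].
This gives a 12×6 integer matrix of rank 6; reducing to Smith normal form yields diagonal entries (1,1,1,1,1,1).

From H_k ≅ ker(∂_k) / im(∂_{k+1}) we obtain:

  H_0: rank C_0 − rank ∂_1 = 6 − 5 = 1, and the invariant factors of ∂_1 are all 1, so H_0 ≅ Z.
  H_1: rank ker ∂_1 − rank ∂_2 = (12 − 5) − 6 = 1, and the invariant factors of ∂_2 are all 1, so H_1 ≅ Z.
  H_2: rank ker ∂_2 − rank ∂_3 = (6 − 6) − 0 = 0, and there is no ∂_3, so H_2 ≅ 0.

(K is a triangulation of the cylinder S^1 x I.)

H_0 ≅ Z,  H_1 ≅ Z,  H_2 = 0.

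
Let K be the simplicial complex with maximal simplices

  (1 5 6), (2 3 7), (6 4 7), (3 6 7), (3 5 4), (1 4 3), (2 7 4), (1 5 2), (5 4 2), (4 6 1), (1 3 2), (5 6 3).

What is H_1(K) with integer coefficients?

Take the total order 1 < 2 < 3 < 4 < 5 < 6 < 7 on the vertex set. Then K (dimension 2) consists of the simplices:

  0-simplices (7): [1], [2], [3], [4], [5], [6], [7]
  1-simplices (18): [1,2], [1,3], [1,4], [1,5], [1,6], [2,3], [2,4], [2,5], [2,7], [3,4], [3,5], [3,6], [3,7], [4,5], [4,6], [4,7], [5,6], [6,7]
  2-simplices (12): [1,2,3], [1,2,5], [1,3,4], [1,4,6], [1,5,6], [2,3,7], [2,4,5], [2,4,7], [3,4,5], [3,5,6], [3,6,7], [4,6,7]

Hence C_0 ≅ Z^7, C_1 ≅ Z^18, C_2 ≅ Z^12.

The boundary map ∂_1: C_1 → C_0 maps an edge to its endpoints' difference, ∂[p,q] = q − p. For instance
  ∂[4,7] = [7] − [4].
As a 7×18 matrix over Z this has rank 6, with invariant factors (1,1,1,1,1,1).

The boundary map ∂_2: C_2 → C_1 sends each 2-simplex [p,q,r] to [q,r] − [p,r] + [p,q]. For instance
  ∂[3,6,7] = [6,7] − [3,7] + [3,6],
  ∂[1,5,6] = [5,6] − [1,6] + [1,5].
As a 18×12 matrix over Z this has rank 12, with invariant factors (1,1,1,1,1,1,1,1,1,1,1,2).

Now H_k = ker ∂_k / im ∂_{k+1}, so:

  H_1: rank ker ∂_1 − rank ∂_2 = (18 − 6) − 12 = 0, and ∂_2 has invariant factor 2 > 1, so H_1 ≅ Z/2.

(K is a triangulation of the real projective plane RP^2.)

H_1 ≅ Z/2.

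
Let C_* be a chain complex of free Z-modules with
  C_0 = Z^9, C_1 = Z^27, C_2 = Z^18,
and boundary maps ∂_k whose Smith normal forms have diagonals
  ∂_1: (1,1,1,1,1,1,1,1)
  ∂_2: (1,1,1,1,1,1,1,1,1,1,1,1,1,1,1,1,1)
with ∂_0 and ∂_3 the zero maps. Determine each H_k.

H_0 = Z,  H_1 = Z^2,  H_2 = Z.

H_0: b_0 = 9 − 0 − 8 = 1; torsion from ∂_1 factors > 1: none. So H_0 = Z.
H_1: b_1 = 27 − 8 − 17 = 2; torsion from ∂_2 factors > 1: none. So H_1 = Z^2.
H_2: b_2 = 18 − 17 − 0 = 1; torsion from ∂_3 factors > 1: none. So H_2 = Z.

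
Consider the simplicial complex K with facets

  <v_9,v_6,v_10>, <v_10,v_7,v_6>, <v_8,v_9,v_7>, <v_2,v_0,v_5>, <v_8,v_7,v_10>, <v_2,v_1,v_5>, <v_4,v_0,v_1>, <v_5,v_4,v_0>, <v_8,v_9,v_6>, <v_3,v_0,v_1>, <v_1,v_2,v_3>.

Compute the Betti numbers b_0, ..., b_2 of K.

Take the total order v_0 < v_1 < v_2 < v_3 < v_4 < v_5 < v_6 < v_7 < v_8 < v_9 < v_10 on the vertex set. Then K (dimension 2) consists of the simplices:

  0-simplices (11): [v_0], [v_1], [v_2], [v_3], [v_4], [v_5], [v_6], [v_7], [v_8], [v_9], [v_10]
  1-simplices (22): (22 of them)
  2-simplices (11): (11 of them)

Hence C_0 ≅ Z^11, C_1 ≅ Z^22, C_2 ≅ Z^11.

Boundary ∂_1: C_1 → C_0 is given by ∂[p,q] = [q] − [p]. For instance
  ∂[v_0,v_1] = [v_1] − [v_0].
This gives a 11×22 integer matrix of rank 9; reducing to Smith normal form yields diagonal entries (1,1,1,1,1,1,1,1,1).

Boundary ∂_2: C_2 → C_1 sends each 2-simplex [p,q,r] to [q,r] − [p,r] + [p,q]. For instance
  ∂[v_7,v_8,v_10] = [v_8,v_10] − [v_7,v_10] + [v_7,v_8],
  ∂[v_0,v_1,v_4] = [v_1,v_4] − [v_0,v_4] + [v_0,v_1].
This gives a 22×11 integer matrix of rank 11; reducing to Smith normal form yields diagonal entries (1,1,1,1,1,1,1,1,1,1,1).

Computing H_k = (kernel of ∂_k) / (image of ∂_{k+1}):

  H_0: rank C_0 − rank ∂_1 = 11 − 9 = 2, and the invariant factors of ∂_1 are all 1, so H_0 ≅ Z^2.
  H_1: rank ker ∂_1 − rank ∂_2 = (22 − 9) − 11 = 2, and the invariant factors of ∂_2 are all 1, so H_1 ≅ Z^2.
  H_2: rank ker ∂_2 − rank ∂_3 = (11 − 11) − 0 = 0, and there is no ∂_3, so H_2 ≅ 0.

As a check, the Euler characteristic is 11 − 22 + 11 = 0, which agrees with 2 − 2 + 0 = 0.

Hence the Betti numbers are b_0 = 2, b_1 = 2, b_2 = 0.

b_0 = 2, b_1 = 2, b_2 = 0.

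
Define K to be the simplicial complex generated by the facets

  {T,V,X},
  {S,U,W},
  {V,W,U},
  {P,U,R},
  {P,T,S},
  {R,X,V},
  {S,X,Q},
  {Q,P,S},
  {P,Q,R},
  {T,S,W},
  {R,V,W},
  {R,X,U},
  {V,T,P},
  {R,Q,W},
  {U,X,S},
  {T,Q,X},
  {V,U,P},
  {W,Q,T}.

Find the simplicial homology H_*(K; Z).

H_0 ≅ Z,  H_1 ≅ Z ⊕ Z/2,  H_2 = 0.

Order the vertices as P < Q < R < S < T < U < V < W < X. Listing each simplex with vertices in this order, K has dimension 2 with simplices:

  0-simplices (9): P, Q, R, S, T, U, V, W, X
  1-simplices (27): PQ, PR, PS, PT, PU, PV, QR, QS, QT, QW, QX, RU, RV, RW, RX, ST, SU, SW, SX, TV, TW, TX, UV, UW, UX, VW, VX
  2-simplices (18): PQR, PQS, PRU, PST, PTV, PUV, QRW, QSX, QTW, QTX, RUX, RVW, RVX, STW, SUW, SUX, TVX, UVW

Hence C_0 ≅ Z^9, C_1 ≅ Z^27, C_2 ≅ Z^18.

Boundary ∂_1: C_1 → C_0 maps an edge to its endpoints' difference, ∂[p,q] = q − p. For instance
  ∂QR = R − Q.
The 9×27 boundary matrix has rank 8 and Smith normal form diag(1,1,1,1,1,1,1,1).

The boundary map ∂_2: C_2 → C_1 sends each 2-simplex [p,q,r] to [q,r] − [p,r] + [p,q]. For instance
  ∂RVW = VW − RW + RV,
  ∂RVX = VX − RX + RV.
This gives a 27×18 integer matrix of rank 18; reducing to Smith normal form yields diagonal entries (1,1,1,1,1,1,1,1,1,1,1,1,1,1,1,1,1,2).

From H_k ≅ ker(∂_k) / im(∂_{k+1}) we obtain:

  H_0: rank C_0 − rank ∂_1 = 9 − 8 = 1, and the invariant factors of ∂_1 are all 1, so H_0 ≅ Z.
  H_1: rank ker ∂_1 − rank ∂_2 = (27 − 8) − 18 = 1, and ∂_2 has invariant factor 2 > 1, so H_1 ≅ Z ⊕ Z/2.
  H_2: rank ker ∂_2 − rank ∂_3 = (18 − 18) − 0 = 0, and there is no ∂_3, so H_2 ≅ 0.

As a check, the Euler characteristic is 9 − 27 + 18 = 0, which agrees with 1 − 1 + 0 = 0.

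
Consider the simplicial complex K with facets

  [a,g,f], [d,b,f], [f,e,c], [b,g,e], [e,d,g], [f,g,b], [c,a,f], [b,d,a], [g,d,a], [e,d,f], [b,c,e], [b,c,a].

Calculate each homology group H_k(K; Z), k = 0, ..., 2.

H_0 = Z,  H_1 = Z/2,  H_2 = 0.

Fix the vertex order a < b < c < d < e < f < g and write every simplex with vertices in increasing order. Then dim K = 2 and the simplices of K are:

  0-simplices (7): a, b, c, d, e, f, g
  1-simplices (18): ab, ac, ad, af, ag, bc, bd, be, bf, bg, ce, cf, de, df, dg, ef, eg, fg
  2-simplices (12): abc, abd, acf, adg, afg, bce, bdf, beg, bfg, cef, def, deg

so the chain groups are C_0 ≅ Z^7, C_1 ≅ Z^18, C_2 ≅ Z^12.

The boundary map ∂_1: C_1 → C_0 maps an edge to its endpoints' difference, ∂[p,q] = q − p. For instance
  ∂be = e − b.
The resulting 7×18 matrix has rank 6, and its Smith normal form has invariant factors (1,1,1,1,1,1).

The boundary map ∂_2: C_2 → C_1 sends each 2-simplex [p,q,r] to [q,r] − [p,r] + [p,q]. For instance
  ∂bce = ce − be + bc,
  ∂afg = fg − ag + af.
The 18×12 boundary matrix has rank 12 and Smith normal form diag(1,1,1,1,1,1,1,1,1,1,1,2).

From H_k ≅ ker(∂_k) / im(∂_{k+1}) we obtain:

  H_0: rank C_0 − rank ∂_1 = 7 − 6 = 1, and the invariant factors of ∂_1 are all 1, so H_0 = Z.
  H_1: rank ker ∂_1 − rank ∂_2 = (18 − 6) − 12 = 0, and ∂_2 has invariant factor 2 > 1, so H_1 = Z/2.
  H_2: rank ker ∂_2 − rank ∂_3 = (12 − 12) − 0 = 0, and there is no ∂_3, so H_2 = 0.

(K is a triangulation of the real projective plane RP^2.)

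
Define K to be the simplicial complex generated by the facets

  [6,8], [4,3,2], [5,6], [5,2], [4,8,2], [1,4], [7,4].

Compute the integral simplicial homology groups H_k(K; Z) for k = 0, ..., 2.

H_0 = Z,  H_1 = Z,  H_2 = 0.

Fix the vertex order 1 < 2 < 3 < 4 < 5 < 6 < 7 < 8 and write every simplex with vertices in increasing order. Then dim K = 2 and the simplices of K are:

  0-simplices (8): [1], [2], [3], [4], [5], [6], [7], [8]
  1-simplices (10): [1,4], [2,3], [2,4], [2,5], [2,8], [3,4], [4,7], [4,8], [5,6], [6,8]
  2-simplices (2): [2,3,4], [2,4,8]

giving chain groups C_0 ≅ Z^8, C_1 ≅ Z^10, C_2 ≅ Z^2.

Boundary ∂_1: C_1 → C_0 maps an edge to its endpoints' difference, ∂[p,q] = q − p. For instance
  ∂[6,8] = [8] − [6].
The 8×10 boundary matrix has rank 7 and Smith normal form diag(1,1,1,1,1,1,1).

Boundary ∂_2: C_2 → C_1 sends each 2-simplex [p,q,r] to [q,r] − [p,r] + [p,q]. For instance
  ∂[2,4,8] = [4,8] − [2,8] + [2,4],
  ∂[2,3,4] = [3,4] − [2,4] + [2,3].
This gives a 10×2 integer matrix of rank 2; reducing to Smith normal form yields diagonal entries (1,1).

Computing H_k = (kernel of ∂_k) / (image of ∂_{k+1}):

  H_0: rank C_0 − rank ∂_1 = 8 − 7 = 1, and the invariant factors of ∂_1 are all 1, so H_0 ≅ Z.
  H_1: rank ker ∂_1 − rank ∂_2 = (10 − 7) − 2 = 1, and the invariant factors of ∂_2 are all 1, so H_1 ≅ Z.
  H_2: rank ker ∂_2 − rank ∂_3 = (2 − 2) − 0 = 0, and there is no ∂_3, so H_2 ≅ 0.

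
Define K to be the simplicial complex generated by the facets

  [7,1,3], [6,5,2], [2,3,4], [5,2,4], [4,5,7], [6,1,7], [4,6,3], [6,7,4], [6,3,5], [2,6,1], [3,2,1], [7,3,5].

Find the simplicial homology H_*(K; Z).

Order the vertices as 1 < 2 < 3 < 4 < 5 < 6 < 7. Listing each simplex with vertices in this order, K has dimension 2 with simplices:

  0-simplices (7): [1], [2], [3], [4], [5], [6], [7]
  1-simplices (18): [1,2], [1,3], [1,6], [1,7], [2,3], [2,4], [2,5], [2,6], [3,4], [3,5], [3,6], [3,7], [4,5], [4,6], [4,7], [5,6], [5,7], [6,7]
  2-simplices (12): [1,2,3], [1,2,6], [1,3,7], [1,6,7], [2,3,4], [2,4,5], [2,5,6], [3,4,6], [3,5,6], [3,5,7], [4,5,7], [4,6,7]

Hence C_0 ≅ Z^7, C_1 ≅ Z^18, C_2 ≅ Z^12.

∂_1: C_1 → C_0 sends each edge [p,q] (with p < q) to q − p.
As a 7×18 matrix over Z this has rank 6, with invariant factors (1,1,1,1,1,1).

∂_2: C_2 → C_1 sends each 2-simplex [p,q,r] to [q,r] − [p,r] + [p,q]. For instance
  ∂[3,4,6] = [4,6] − [3,6] + [3,4],
  ∂[4,6,7] = [6,7] − [4,7] + [4,6].
The resulting 18×12 matrix has rank 12, and its Smith normal form has invariant factors (1,1,1,1,1,1,1,1,1,1,1,2).

Computing H_k = (kernel of ∂_k) / (image of ∂_{k+1}):

  H_0: rank C_0 − rank ∂_1 = 7 − 6 = 1, and the invariant factors of ∂_1 are all 1, so H_0 = Z.
  H_1: rank ker ∂_1 − rank ∂_2 = (18 − 6) − 12 = 0, and ∂_2 has invariant factor 2 > 1, so H_1 = Z_2.
  H_2: rank ker ∂_2 − rank ∂_3 = (12 − 12) − 0 = 0, and there is no ∂_3, so H_2 = 0.

As a check, the Euler characteristic is 7 − 18 + 12 = 1, which agrees with 1 − 0 + 0 = 1.
(K is a triangulation of the real projective plane RP^2.)

H_0 = Z,  H_1 = Z_2,  H_2 = 0.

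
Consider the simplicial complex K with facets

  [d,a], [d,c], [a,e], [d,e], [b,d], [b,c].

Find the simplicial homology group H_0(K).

H_0 ≅ Z.

Take the total order a < b < c < d < e on the vertex set. Then K (dimension 1) consists of the simplices:

  0-simplices (5): a, b, c, d, e
  1-simplices (6): ad, ae, bc, bd, cd, de

giving chain groups C_0 ≅ Z^5, C_1 ≅ Z^6.

The boundary map ∂_1: C_1 → C_0 maps an edge to its endpoints' difference, ∂[p,q] = q − p.
The 5×6 boundary matrix has rank 4 and Smith normal form diag(1,1,1,1).

Computing H_k = (kernel of ∂_k) / (image of ∂_{k+1}):

  H_0: rank C_0 − rank ∂_1 = 5 − 4 = 1, and the invariant factors of ∂_1 are all 1, so H_0 ≅ Z.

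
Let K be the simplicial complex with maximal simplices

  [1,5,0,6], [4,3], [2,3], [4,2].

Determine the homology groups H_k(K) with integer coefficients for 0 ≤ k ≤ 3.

Fix the vertex order 0 < 1 < 2 < 3 < 4 < 5 < 6 and write every simplex with vertices in increasing order. Then dim K = 3 and the simplices of K are:

  0-simplices (7): [0], [1], [2], [3], [4], [5], [6]
  1-simplices (9): [0,1], [0,5], [0,6], [1,5], [1,6], [2,3], [2,4], [3,4], [5,6]
  2-simplices (4): [0,1,5], [0,1,6], [0,5,6], [1,5,6]
  3-simplices (1): [0,1,5,6]

giving chain groups C_0 ≅ Z^7, C_1 ≅ Z^9, C_2 ≅ Z^4, C_3 ≅ Z^1.

The boundary map ∂_1: C_1 → C_0 maps an edge to its endpoints' difference, ∂[p,q] = q − p. For instance
  ∂[0,5] = [5] − [0].
As a 7×9 matrix over Z this has rank 5, with invariant factors (1,1,1,1,1).

∂_2: C_2 → C_1 maps a triangle to the signed sum of its edges. For instance
  ∂[1,5,6] = [5,6] − [1,6] + [1,5],
  ∂[0,1,6] = [1,6] − [0,6] + [0,1].
The 9×4 boundary matrix has rank 3 and Smith normal form diag(1,1,1).

∂_3: C_3 → C_2 sends each 3-simplex σ to the alternating sum Σ_i (−1)^i (σ with its i-th vertex removed). For instance
  ∂[0,1,5,6] = [1,5,6] − [0,5,6] + [0,1,6] − [0,1,5].
The 4×1 boundary matrix has rank 1 and Smith normal form diag(1).

From H_k ≅ ker(∂_k) / im(∂_{k+1}) we obtain:

  H_0: rank C_0 − rank ∂_1 = 7 − 5 = 2, and the invariant factors of ∂_1 are all 1, so H_0 ≅ Z^2.
  H_1: rank ker ∂_1 − rank ∂_2 = (9 − 5) − 3 = 1, and the invariant factors of ∂_2 are all 1, so H_1 ≅ Z.
  H_2: rank ker ∂_2 − rank ∂_3 = (4 − 3) − 1 = 0, and the invariant factors of ∂_3 are all 1, so H_2 ≅ 0.
  H_3: rank ker ∂_3 − rank ∂_4 = (1 − 1) − 0 = 0, and there is no ∂_4, so H_3 ≅ 0.

(K is a triangulation of the disjoint union of the 3-simplex and the circle S^1.)

H_0 ≅ Z^2,  H_1 ≅ Z,  H_2 = 0,  H_3 = 0.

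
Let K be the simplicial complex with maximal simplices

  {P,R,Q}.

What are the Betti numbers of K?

Fix the vertex order P < Q < R and write every simplex with vertices in increasing order. Then dim K = 2 and the simplices of K are:

  0-simplices (3): P, Q, R
  1-simplices (3): PQ, PR, QR
  2-simplices (1): PQR

Hence C_0 ≅ Z^3, C_1 ≅ Z^3, C_2 ≅ Z^1.

The boundary map ∂_1: C_1 → C_0 sends each edge [p,q] (with p < q) to q − p. For instance
  ∂QR = R − Q.
The 3×3 boundary matrix has rank 2 and Smith normal form diag(1,1).

The boundary map ∂_2: C_2 → C_1 maps a triangle to the signed sum of its edges. For instance
  ∂PQR = QR − PR + PQ.
The 3×1 boundary matrix has rank 1 and Smith normal form diag(1).

From H_k ≅ ker(∂_k) / im(∂_{k+1}) we obtain:

  H_0: rank C_0 − rank ∂_1 = 3 − 2 = 1, and the invariant factors of ∂_1 are all 1, so H_0 ≅ Z.
  H_1: rank ker ∂_1 − rank ∂_2 = (3 − 2) − 1 = 0, and the invariant factors of ∂_2 are all 1, so H_1 ≅ 0.
  H_2: rank ker ∂_2 − rank ∂_3 = (1 − 1) − 0 = 0, and there is no ∂_3, so H_2 ≅ 0.

Hence the Betti numbers are b_0 = 1, b_1 = 0, b_2 = 0.

b_0 = 1, b_1 = 0, b_2 = 0.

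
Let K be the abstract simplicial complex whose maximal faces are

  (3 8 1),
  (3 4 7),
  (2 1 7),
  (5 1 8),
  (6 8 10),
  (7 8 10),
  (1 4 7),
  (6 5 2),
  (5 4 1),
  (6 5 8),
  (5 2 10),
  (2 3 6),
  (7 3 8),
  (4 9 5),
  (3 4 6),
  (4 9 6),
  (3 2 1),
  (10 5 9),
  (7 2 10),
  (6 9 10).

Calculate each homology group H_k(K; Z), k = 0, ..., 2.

H_0 ≅ Z,  H_1 ≅ Z ⊕ Z_2,  H_2 = 0.

Order the vertices as 1 < 2 < 3 < 4 < 5 < 6 < 7 < 8 < 9 < 10. Listing each simplex with vertices in this order, K has dimension 2 with simplices:

  0-simplices (10): [1], [2], [3], [4], [5], [6], [7], [8], [9], [10]
  1-simplices (30): (30 of them)
  2-simplices (20): (20 of them)

so the chain groups are C_0 ≅ Z^10, C_1 ≅ Z^30, C_2 ≅ Z^20.

∂_1: C_1 → C_0 is given by ∂[p,q] = [q] − [p].
The resulting 10×30 matrix has rank 9, and its Smith normal form has invariant factors (1,1,1,1,1,1,1,1,1).

The boundary map ∂_2: C_2 → C_1 maps a triangle to the signed sum of its edges. For instance
  ∂[4,6,9] = [6,9] − [4,9] + [4,6],
  ∂[3,4,7] = [4,7] − [3,7] + [3,4].
This gives a 30×20 integer matrix of rank 20; reducing to Smith normal form yields diagonal entries (1,1,1,1,1,1,1,1,1,1,1,1,1,1,1,1,1,1,1,2).

Reading off H_k = ker ∂_k / im ∂_{k+1}:

  H_0: rank C_0 − rank ∂_1 = 10 − 9 = 1, and the invariant factors of ∂_1 are all 1, so H_0 ≅ Z.
  H_1: rank ker ∂_1 − rank ∂_2 = (30 − 9) − 20 = 1, and ∂_2 has invariant factor 2 > 1, so H_1 ≅ Z ⊕ Z_2.
  H_2: rank ker ∂_2 − rank ∂_3 = (20 − 20) − 0 = 0, and there is no ∂_3, so H_2 ≅ 0.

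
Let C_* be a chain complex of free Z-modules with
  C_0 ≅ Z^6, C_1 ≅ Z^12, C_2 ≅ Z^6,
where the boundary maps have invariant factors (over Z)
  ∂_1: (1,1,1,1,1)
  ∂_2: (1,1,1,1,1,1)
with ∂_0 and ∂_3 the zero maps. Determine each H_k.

H_0: b_0 = 6 − 0 − 5 = 1; torsion from ∂_1 factors > 1: none. So H_0 ≅ Z.
H_1: b_1 = 12 − 5 − 6 = 1; torsion from ∂_2 factors > 1: none. So H_1 ≅ Z.
H_2: b_2 = 6 − 6 − 0 = 0; torsion from ∂_3 factors > 1: none. So H_2 ≅ 0.

H_0 ≅ Z,  H_1 ≅ Z,  H_2 = 0.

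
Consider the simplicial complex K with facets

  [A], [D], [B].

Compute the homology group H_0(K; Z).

H_0 ≅ Z^3.

We work with the vertex ordering A < B < D. The simplices of K, each written with vertices in increasing order, are:

  0-simplices (3): A, B, D

so the chain groups are C_0 ≅ Z^3.

Reading off H_k = ker ∂_k / im ∂_{k+1}:

  H_0: rank C_0 − rank ∂_1 = 3 − 0 = 3, and there is no ∂_1, so H_0 = Z^3.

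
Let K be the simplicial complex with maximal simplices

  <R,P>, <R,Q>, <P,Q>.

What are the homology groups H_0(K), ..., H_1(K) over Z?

H_0 = Z,  H_1 = Z.

We work with the vertex ordering P < Q < R. The simplices of K, each written with vertices in increasing order, are:

  0-simplices (3): P, Q, R
  1-simplices (3): PQ, PR, QR

giving chain groups C_0 ≅ Z^3, C_1 ≅ Z^3.

Boundary ∂_1: C_1 → C_0 sends each edge [p,q] (with p < q) to q − p.
The 3×3 boundary matrix has rank 2 and Smith normal form diag(1,1).

From H_k ≅ ker(∂_k) / im(∂_{k+1}) we obtain:

  H_0: rank C_0 − rank ∂_1 = 3 − 2 = 1, and the invariant factors of ∂_1 are all 1, so H_0 = Z.
  H_1: rank ker ∂_1 − rank ∂_2 = (3 − 2) − 0 = 1, and there is no ∂_2, so H_1 = Z.

As a check, the Euler characteristic is 3 − 3 = 0, which agrees with 1 − 1 = 0.
(K is a triangulation of the circle S^1.)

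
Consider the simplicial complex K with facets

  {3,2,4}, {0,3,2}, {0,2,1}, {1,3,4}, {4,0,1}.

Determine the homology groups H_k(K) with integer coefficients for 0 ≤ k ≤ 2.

H_0 ≅ Z,  H_1 ≅ Z,  H_2 = 0.

K has 5 vertices, 10 edges, 5 triangles.
rank ∂_0 = 0, rank ∂_1 = 4 ⇒ b_0 = 5 − 0 − 4 = 1; all invariant factors of ∂_1 are 1 so no torsion. So H_0 = Z.
rank ∂_1 = 4, rank ∂_2 = 5 ⇒ b_1 = 10 − 4 − 5 = 1; all invariant factors of ∂_2 are 1 so no torsion. So H_1 = Z.
rank ∂_2 = 5, rank ∂_3 = 0 ⇒ b_2 = 5 − 5 − 0 = 0. So H_2 = 0.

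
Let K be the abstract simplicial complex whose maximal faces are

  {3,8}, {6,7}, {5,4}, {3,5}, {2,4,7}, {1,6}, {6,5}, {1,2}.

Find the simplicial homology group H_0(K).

Fix the vertex order 1 < 2 < 3 < 4 < 5 < 6 < 7 < 8 and write every simplex with vertices in increasing order. Then dim K = 2 and the simplices of K are:

  0-simplices (8): [1], [2], [3], [4], [5], [6], [7], [8]
  1-simplices (10): [1,2], [1,6], [2,4], [2,7], [3,5], [3,8], [4,5], [4,7], [5,6], [6,7]
  2-simplices (1): [2,4,7]

so the chain groups are C_0 ≅ Z^8, C_1 ≅ Z^10, C_2 ≅ Z^1.

∂_1: C_1 → C_0 is given by ∂[p,q] = [q] − [p]. For instance
  ∂[1,6] = [6] − [1].
The resulting 8×10 matrix has rank 7, and its Smith normal form has invariant factors (1,1,1,1,1,1,1).

∂_2: C_2 → C_1 acts by ∂[p,q,r] = [q,r] − [p,r] + [p,q]. For instance
  ∂[2,4,7] = [4,7] − [2,7] + [2,4].
The resulting 10×1 matrix has rank 1, and its Smith normal form has invariant factors (1).

Now H_k = ker ∂_k / im ∂_{k+1}, so:

  H_0: rank C_0 − rank ∂_1 = 8 − 7 = 1, and the invariant factors of ∂_1 are all 1, so H_0 = Z.

H_0 = Z.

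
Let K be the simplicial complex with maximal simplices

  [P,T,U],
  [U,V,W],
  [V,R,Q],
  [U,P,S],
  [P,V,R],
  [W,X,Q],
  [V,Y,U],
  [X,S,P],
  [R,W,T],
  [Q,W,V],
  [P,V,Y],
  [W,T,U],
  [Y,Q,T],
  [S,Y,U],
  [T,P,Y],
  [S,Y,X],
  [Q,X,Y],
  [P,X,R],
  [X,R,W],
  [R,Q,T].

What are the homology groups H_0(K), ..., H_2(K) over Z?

H_0 = Z,  H_1 = Z ⊕ Z/2Z,  H_2 = 0.

Order the vertices as P < Q < R < S < T < U < V < W < X < Y. Listing each simplex with vertices in this order, K has dimension 2 with simplices:

  0-simplices (10): P, Q, R, S, T, U, V, W, X, Y
  1-simplices (30): PR, PS, PT, PU, PV, PX, PY, QR, QT, QV, QW, QX, QY, RT, RV, RW, RX, SU, SX, SY, TU, TW, TY, UV, UW, UY, VW, VY, WX, XY
  2-simplices (20): PRV, PRX, PSU, PSX, PTU, PTY, PVY, QRT, QRV, QTY, QVW, QWX, QXY, RTW, RWX, SUY, SXY, TUW, UVW, UVY

Hence C_0 ≅ Z^10, C_1 ≅ Z^30, C_2 ≅ Z^20.

The boundary map ∂_1: C_1 → C_0 sends each edge [p,q] (with p < q) to q − p. For instance
  ∂QY = Y − Q.
This gives a 10×30 integer matrix of rank 9; reducing to Smith normal form yields diagonal entries (1,1,1,1,1,1,1,1,1).

Boundary ∂_2: C_2 → C_1 acts by ∂[p,q,r] = [q,r] − [p,r] + [p,q]. For instance
  ∂QTY = TY − QY + QT,
  ∂UVY = VY − UY + UV.
The 30×20 boundary matrix has rank 20 and Smith normal form diag(1,1,1,1,1,1,1,1,1,1,1,1,1,1,1,1,1,1,1,2).

Reading off H_k = ker ∂_k / im ∂_{k+1}:

  H_0: rank C_0 − rank ∂_1 = 10 − 9 = 1, and the invariant factors of ∂_1 are all 1, so H_0 ≅ Z.
  H_1: rank ker ∂_1 − rank ∂_2 = (30 − 9) − 20 = 1, and ∂_2 has invariant factor 2 > 1, so H_1 ≅ Z ⊕ Z/2Z.
  H_2: rank ker ∂_2 − rank ∂_3 = (20 − 20) − 0 = 0, and there is no ∂_3, so H_2 ≅ 0.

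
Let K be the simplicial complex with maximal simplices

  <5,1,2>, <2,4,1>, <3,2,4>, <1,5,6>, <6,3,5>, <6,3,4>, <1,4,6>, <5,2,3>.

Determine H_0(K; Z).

H_0 ≅ Z.

We work with the vertex ordering 1 < 2 < 3 < 4 < 5 < 6. The simplices of K, each written with vertices in increasing order, are:

  0-simplices (6): [1], [2], [3], [4], [5], [6]
  1-simplices (12): [1,2], [1,4], [1,5], [1,6], [2,3], [2,4], [2,5], [3,4], [3,5], [3,6], [4,6], [5,6]
  2-simplices (8): [1,2,4], [1,2,5], [1,4,6], [1,5,6], [2,3,4], [2,3,5], [3,4,6], [3,5,6]

Hence C_0 ≅ Z^6, C_1 ≅ Z^12, C_2 ≅ Z^8.

The boundary map ∂_1: C_1 → C_0 maps an edge to its endpoints' difference, ∂[p,q] = q − p. For instance
  ∂[3,5] = [5] − [3].
This gives a 6×12 integer matrix of rank 5; reducing to Smith normal form yields diagonal entries (1,1,1,1,1).

∂_2: C_2 → C_1 acts by ∂[p,q,r] = [q,r] − [p,r] + [p,q]. For instance
  ∂[2,3,4] = [3,4] − [2,4] + [2,3],
  ∂[1,5,6] = [5,6] − [1,6] + [1,5].
The resulting 12×8 matrix has rank 7, and its Smith normal form has invariant factors (1,1,1,1,1,1,1).

Now H_k = ker ∂_k / im ∂_{k+1}, so:

  H_0: rank C_0 − rank ∂_1 = 6 − 5 = 1, and the invariant factors of ∂_1 are all 1, so H_0 ≅ Z.

(K is a triangulation of the 2-sphere S^2.)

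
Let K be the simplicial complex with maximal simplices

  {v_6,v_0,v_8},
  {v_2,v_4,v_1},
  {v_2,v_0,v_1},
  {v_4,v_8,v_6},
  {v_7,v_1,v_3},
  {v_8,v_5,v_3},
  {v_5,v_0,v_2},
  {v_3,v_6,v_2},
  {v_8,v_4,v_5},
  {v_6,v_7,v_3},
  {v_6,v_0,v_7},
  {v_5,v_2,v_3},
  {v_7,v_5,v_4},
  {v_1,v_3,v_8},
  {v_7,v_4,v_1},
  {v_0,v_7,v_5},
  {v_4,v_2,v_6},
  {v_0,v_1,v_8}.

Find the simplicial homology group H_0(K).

We work with the vertex ordering v_0 < v_1 < v_2 < v_3 < v_4 < v_5 < v_6 < v_7 < v_8. The simplices of K, each written with vertices in increasing order, are:

  0-simplices (9): [v_0], [v_1], [v_2], [v_3], [v_4], [v_5], [v_6], [v_7], [v_8]
  1-simplices (27): (27 of them)
  2-simplices (18): (18 of them)

Hence C_0 ≅ Z^9, C_1 ≅ Z^27, C_2 ≅ Z^18.

∂_1: C_1 → C_0 sends each edge [p,q] (with p < q) to q − p. For instance
  ∂[v_3,v_7] = [v_7] − [v_3].
The 9×27 boundary matrix has rank 8 and Smith normal form diag(1,1,1,1,1,1,1,1).

∂_2: C_2 → C_1 maps a triangle to the signed sum of its edges. For instance
  ∂[v_4,v_5,v_8] = [v_5,v_8] − [v_4,v_8] + [v_4,v_5],
  ∂[v_0,v_2,v_5] = [v_2,v_5] − [v_0,v_5] + [v_0,v_2].
As a 27×18 matrix over Z this has rank 17, with invariant factors (1,1,1,1,1,1,1,1,1,1,1,1,1,1,1,1,1).

Reading off H_k = ker ∂_k / im ∂_{k+1}:

  H_0: rank C_0 − rank ∂_1 = 9 − 8 = 1, and the invariant factors of ∂_1 are all 1, so H_0 = Z.

H_0 = Z.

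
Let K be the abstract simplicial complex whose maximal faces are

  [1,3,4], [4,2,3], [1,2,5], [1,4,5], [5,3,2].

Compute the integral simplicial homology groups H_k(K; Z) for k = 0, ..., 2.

H_0 = Z,  H_1 = Z,  H_2 = 0.

Fix the vertex order 1 < 2 < 3 < 4 < 5 and write every simplex with vertices in increasing order. Then dim K = 2 and the simplices of K are:

  0-simplices (5): [1], [2], [3], [4], [5]
  1-simplices (10): [1,2], [1,3], [1,4], [1,5], [2,3], [2,4], [2,5], [3,4], [3,5], [4,5]
  2-simplices (5): [1,2,5], [1,3,4], [1,4,5], [2,3,4], [2,3,5]

so the chain groups are C_0 ≅ Z^5, C_1 ≅ Z^10, C_2 ≅ Z^5.

∂_1: C_1 → C_0 is given by ∂[p,q] = [q] − [p].
This gives a 5×10 integer matrix of rank 4; reducing to Smith normal form yields diagonal entries (1,1,1,1).

Boundary ∂_2: C_2 → C_1 maps a triangle to the signed sum of its edges. For instance
  ∂[1,2,5] = [2,5] − [1,5] + [1,2],
  ∂[2,3,4] = [3,4] − [2,4] + [2,3].
The 10×5 boundary matrix has rank 5 and Smith normal form diag(1,1,1,1,1).

Reading off H_k = ker ∂_k / im ∂_{k+1}:

  H_0: rank C_0 − rank ∂_1 = 5 − 4 = 1, and the invariant factors of ∂_1 are all 1, so H_0 ≅ Z.
  H_1: rank ker ∂_1 − rank ∂_2 = (10 − 4) − 5 = 1, and the invariant factors of ∂_2 are all 1, so H_1 ≅ Z.
  H_2: rank ker ∂_2 − rank ∂_3 = (5 − 5) − 0 = 0, and there is no ∂_3, so H_2 ≅ 0.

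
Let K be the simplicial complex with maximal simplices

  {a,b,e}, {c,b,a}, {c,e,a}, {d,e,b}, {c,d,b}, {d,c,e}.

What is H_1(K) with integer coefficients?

K has 5 vertices, 9 edges, 6 triangles.
rank ∂_1 = 4, rank ∂_2 = 5 ⇒ b_1 = 9 − 4 − 5 = 0; all invariant factors of ∂_2 are 1 so no torsion. So H_1 ≅ 0.

H_1 = 0.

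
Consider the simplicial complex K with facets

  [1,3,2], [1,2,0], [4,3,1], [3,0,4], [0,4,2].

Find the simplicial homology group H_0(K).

We work with the vertex ordering 0 < 1 < 2 < 3 < 4. The simplices of K, each written with vertices in increasing order, are:

  0-simplices (5): [0], [1], [2], [3], [4]
  1-simplices (10): [0,1], [0,2], [0,3], [0,4], [1,2], [1,3], [1,4], [2,3], [2,4], [3,4]
  2-simplices (5): [0,1,2], [0,2,4], [0,3,4], [1,2,3], [1,3,4]

so the chain groups are C_0 ≅ Z^5, C_1 ≅ Z^10, C_2 ≅ Z^5.

Boundary ∂_1: C_1 → C_0 is given by ∂[p,q] = [q] − [p]. For instance
  ∂[1,2] = [2] − [1].
As a 5×10 matrix over Z this has rank 4, with invariant factors (1,1,1,1).

The boundary map ∂_2: C_2 → C_1 maps a triangle to the signed sum of its edges. For instance
  ∂[0,1,2] = [1,2] − [0,2] + [0,1],
  ∂[1,3,4] = [3,4] − [1,4] + [1,3].
The resulting 10×5 matrix has rank 5, and its Smith normal form has invariant factors (1,1,1,1,1).

From H_k ≅ ker(∂_k) / im(∂_{k+1}) we obtain:

  H_0: rank C_0 − rank ∂_1 = 5 − 4 = 1, and the invariant factors of ∂_1 are all 1, so H_0 = Z.

H_0 = Z.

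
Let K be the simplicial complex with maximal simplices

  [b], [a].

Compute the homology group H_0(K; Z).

Take the total order a < b on the vertex set. Then K (dimension 0) consists of the simplices:

  0-simplices (2): a, b

Hence C_0 ≅ Z^2.

From H_k ≅ ker(∂_k) / im(∂_{k+1}) we obtain:

  H_0: rank C_0 − rank ∂_1 = 2 − 0 = 2, and there is no ∂_1, so H_0 = Z^2.

(K is a triangulation of a set of 2 points.)

H_0 ≅ Z^2.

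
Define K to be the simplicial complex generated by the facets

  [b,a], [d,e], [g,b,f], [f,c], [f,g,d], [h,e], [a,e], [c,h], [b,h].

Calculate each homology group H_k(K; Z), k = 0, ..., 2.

H_0 ≅ Z,  H_1 ≅ Z^3,  H_2 = 0.

Order the vertices as a < b < c < d < e < f < g < h. Listing each simplex with vertices in this order, K has dimension 2 with simplices:

  0-simplices (8): a, b, c, d, e, f, g, h
  1-simplices (12): ab, ae, bf, bg, bh, cf, ch, de, df, dg, eh, fg
  2-simplices (2): bfg, dfg

Hence C_0 ≅ Z^8, C_1 ≅ Z^12, C_2 ≅ Z^2.

The boundary map ∂_1: C_1 → C_0 is given by ∂[p,q] = [q] − [p]. For instance
  ∂bh = h − b.
The resulting 8×12 matrix has rank 7, and its Smith normal form has invariant factors (1,1,1,1,1,1,1).

∂_2: C_2 → C_1 maps a triangle to the signed sum of its edges. For instance
  ∂bfg = fg − bg + bf,
  ∂dfg = fg − dg + df.
The 12×2 boundary matrix has rank 2 and Smith normal form diag(1,1).

Computing H_k = (kernel of ∂_k) / (image of ∂_{k+1}):

  H_0: rank C_0 − rank ∂_1 = 8 − 7 = 1, and the invariant factors of ∂_1 are all 1, so H_0 ≅ Z.
  H_1: rank ker ∂_1 − rank ∂_2 = (12 − 7) − 2 = 3, and the invariant factors of ∂_2 are all 1, so H_1 ≅ Z^3.
  H_2: rank ker ∂_2 − rank ∂_3 = (2 − 2) − 0 = 0, and there is no ∂_3, so H_2 ≅ 0.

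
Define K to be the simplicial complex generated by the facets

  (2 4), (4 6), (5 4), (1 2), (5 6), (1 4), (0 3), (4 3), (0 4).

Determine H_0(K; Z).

We work with the vertex ordering 0 < 1 < 2 < 3 < 4 < 5 < 6. The simplices of K, each written with vertices in increasing order, are:

  0-simplices (7): [0], [1], [2], [3], [4], [5], [6]
  1-simplices (9): [0,3], [0,4], [1,2], [1,4], [2,4], [3,4], [4,5], [4,6], [5,6]

so the chain groups are C_0 ≅ Z^7, C_1 ≅ Z^9.

∂_1: C_1 → C_0 maps an edge to its endpoints' difference, ∂[p,q] = q − p. For instance
  ∂[2,4] = [4] − [2].
This gives a 7×9 integer matrix of rank 6; reducing to Smith normal form yields diagonal entries (1,1,1,1,1,1).

Now H_k = ker ∂_k / im ∂_{k+1}, so:

  H_0: rank C_0 − rank ∂_1 = 7 − 6 = 1, and the invariant factors of ∂_1 are all 1, so H_0 = Z.

(K is a triangulation of a wedge of 3 circles.)

H_0 ≅ Z.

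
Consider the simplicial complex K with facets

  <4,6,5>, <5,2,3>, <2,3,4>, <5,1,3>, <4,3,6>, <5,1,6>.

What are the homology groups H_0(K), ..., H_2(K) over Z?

H_0 ≅ Z,  H_1 ≅ Z,  H_2 = 0.

Take the total order 1 < 2 < 3 < 4 < 5 < 6 on the vertex set. Then K (dimension 2) consists of the simplices:

  0-simplices (6): [1], [2], [3], [4], [5], [6]
  1-simplices (12): [1,3], [1,5], [1,6], [2,3], [2,4], [2,5], [3,4], [3,5], [3,6], [4,5], [4,6], [5,6]
  2-simplices (6): [1,3,5], [1,5,6], [2,3,4], [2,3,5], [3,4,6], [4,5,6]

so the chain groups are C_0 ≅ Z^6, C_1 ≅ Z^12, C_2 ≅ Z^6.

The boundary map ∂_1: C_1 → C_0 is given by ∂[p,q] = [q] − [p]. For instance
  ∂[2,5] = [5] − [2].
This gives a 6×12 integer matrix of rank 5; reducing to Smith normal form yields diagonal entries (1,1,1,1,1).

The boundary map ∂_2: C_2 → C_1 acts by ∂[p,q,r] = [q,r] − [p,r] + [p,q]. For instance
  ∂[2,3,4] = [3,4] − [2,4] + [2,3],
  ∂[1,5,6] = [5,6] − [1,6] + [1,5].
The resulting 12×6 matrix has rank 6, and its Smith normal form has invariant factors (1,1,1,1,1,1).

Now H_k = ker ∂_k / im ∂_{k+1}, so:

  H_0: rank C_0 − rank ∂_1 = 6 − 5 = 1, and the invariant factors of ∂_1 are all 1, so H_0 ≅ Z.
  H_1: rank ker ∂_1 − rank ∂_2 = (12 − 5) − 6 = 1, and the invariant factors of ∂_2 are all 1, so H_1 ≅ Z.
  H_2: rank ker ∂_2 − rank ∂_3 = (6 − 6) − 0 = 0, and there is no ∂_3, so H_2 ≅ 0.

As a check, the Euler characteristic is 6 − 12 + 6 = 0, which agrees with 1 − 1 + 0 = 0.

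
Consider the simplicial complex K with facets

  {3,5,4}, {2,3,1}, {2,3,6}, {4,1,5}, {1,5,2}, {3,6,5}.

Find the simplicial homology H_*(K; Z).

H_0 = Z,  H_1 = Z,  H_2 = 0.

K has 6 vertices, 12 edges, 6 triangles.
rank ∂_0 = 0, rank ∂_1 = 5 ⇒ b_0 = 6 − 0 − 5 = 1; all invariant factors of ∂_1 are 1 so no torsion. So H_0 ≅ Z.
rank ∂_1 = 5, rank ∂_2 = 6 ⇒ b_1 = 12 − 5 − 6 = 1; all invariant factors of ∂_2 are 1 so no torsion. So H_1 ≅ Z.
rank ∂_2 = 6, rank ∂_3 = 0 ⇒ b_2 = 6 − 6 − 0 = 0. So H_2 ≅ 0.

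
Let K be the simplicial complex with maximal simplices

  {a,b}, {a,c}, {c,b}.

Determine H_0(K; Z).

K has 3 vertices, 3 edges.
rank ∂_0 = 0, rank ∂_1 = 2 ⇒ b_0 = 3 − 0 − 2 = 1; all invariant factors of ∂_1 are 1 so no torsion. So H_0 ≅ Z.

H_0 ≅ Z.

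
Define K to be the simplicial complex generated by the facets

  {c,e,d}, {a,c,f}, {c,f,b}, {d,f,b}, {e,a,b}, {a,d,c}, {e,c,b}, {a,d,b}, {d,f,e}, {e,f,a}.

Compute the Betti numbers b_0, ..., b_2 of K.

b_0 = 1, b_1 = 0, b_2 = 0.

Fix the vertex order a < b < c < d < e < f and write every simplex with vertices in increasing order. Then dim K = 2 and the simplices of K are:

  0-simplices (6): a, b, c, d, e, f
  1-simplices (15): ab, ac, ad, ae, af, bc, bd, be, bf, cd, ce, cf, de, df, ef
  2-simplices (10): abd, abe, acd, acf, aef, bce, bcf, bdf, cde, def

Hence C_0 ≅ Z^6, C_1 ≅ Z^15, C_2 ≅ Z^10.

Boundary ∂_1: C_1 → C_0 sends each edge [p,q] (with p < q) to q − p. For instance
  ∂ae = e − a.
This gives a 6×15 integer matrix of rank 5; reducing to Smith normal form yields diagonal entries (1,1,1,1,1).

Boundary ∂_2: C_2 → C_1 maps a triangle to the signed sum of its edges. For instance
  ∂bce = ce − be + bc,
  ∂acf = cf − af + ac.
This gives a 15×10 integer matrix of rank 10; reducing to Smith normal form yields diagonal entries (1,1,1,1,1,1,1,1,1,2).

Now H_k = ker ∂_k / im ∂_{k+1}, so:

  H_0: rank C_0 − rank ∂_1 = 6 − 5 = 1, and the invariant factors of ∂_1 are all 1, so H_0 = Z.
  H_1: rank ker ∂_1 − rank ∂_2 = (15 − 5) − 10 = 0, and ∂_2 has invariant factor 2 > 1, so H_1 = Z_2.
  H_2: rank ker ∂_2 − rank ∂_3 = (10 − 10) − 0 = 0, and there is no ∂_3, so H_2 = 0.

Hence the Betti numbers are b_0 = 1, b_1 = 0, b_2 = 0.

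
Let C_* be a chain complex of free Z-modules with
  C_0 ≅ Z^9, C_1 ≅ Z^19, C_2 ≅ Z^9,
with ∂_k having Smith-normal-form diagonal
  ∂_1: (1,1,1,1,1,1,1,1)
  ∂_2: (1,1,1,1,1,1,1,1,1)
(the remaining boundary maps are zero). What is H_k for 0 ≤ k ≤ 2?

H_0 ≅ Z,  H_1 ≅ Z^2,  H_2 = 0.

H_0: b_0 = 9 − 0 − 8 = 1; torsion from ∂_1 factors > 1: none. So H_0 ≅ Z.
H_1: b_1 = 19 − 8 − 9 = 2; torsion from ∂_2 factors > 1: none. So H_1 ≅ Z^2.
H_2: b_2 = 9 − 9 − 0 = 0; torsion from ∂_3 factors > 1: none. So H_2 ≅ 0.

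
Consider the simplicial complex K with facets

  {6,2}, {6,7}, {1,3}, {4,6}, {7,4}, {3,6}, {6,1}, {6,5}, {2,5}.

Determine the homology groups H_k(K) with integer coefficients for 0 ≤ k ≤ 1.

K has 7 vertices, 9 edges.
rank ∂_0 = 0, rank ∂_1 = 6 ⇒ b_0 = 7 − 0 − 6 = 1; all invariant factors of ∂_1 are 1 so no torsion. So H_0 = Z.
rank ∂_1 = 6, rank ∂_2 = 0 ⇒ b_1 = 9 − 6 − 0 = 3. So H_1 = Z^3.

H_0 ≅ Z,  H_1 ≅ Z^3.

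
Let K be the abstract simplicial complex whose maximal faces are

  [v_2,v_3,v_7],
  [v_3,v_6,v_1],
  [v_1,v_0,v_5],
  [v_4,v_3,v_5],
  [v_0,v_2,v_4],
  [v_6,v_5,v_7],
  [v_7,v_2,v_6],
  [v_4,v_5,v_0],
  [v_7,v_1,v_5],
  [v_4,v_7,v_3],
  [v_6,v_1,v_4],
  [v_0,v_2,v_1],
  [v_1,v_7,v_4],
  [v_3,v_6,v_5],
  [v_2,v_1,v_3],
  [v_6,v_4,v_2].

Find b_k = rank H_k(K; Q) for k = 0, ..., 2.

Fix the vertex order v_0 < v_1 < v_2 < v_3 < v_4 < v_5 < v_6 < v_7 and write every simplex with vertices in increasing order. Then dim K = 2 and the simplices of K are:

  0-simplices (8): [v_0], [v_1], [v_2], [v_3], [v_4], [v_5], [v_6], [v_7]
  1-simplices (24): (24 of them)
  2-simplices (16): (16 of them)

giving chain groups C_0 ≅ Z^8, C_1 ≅ Z^24, C_2 ≅ Z^16.

Boundary ∂_1: C_1 → C_0 maps an edge to its endpoints' difference, ∂[p,q] = q − p.
The 8×24 boundary matrix has rank 7 and Smith normal form diag(1,1,1,1,1,1,1).

∂_2: C_2 → C_1 acts by ∂[p,q,r] = [q,r] − [p,r] + [p,q]. For instance
  ∂[v_5,v_6,v_7] = [v_6,v_7] − [v_5,v_7] + [v_5,v_6],
  ∂[v_3,v_5,v_6] = [v_5,v_6] − [v_3,v_6] + [v_3,v_5].
The resulting 24×16 matrix has rank 15, and its Smith normal form has invariant factors (1,1,1,1,1,1,1,1,1,1,1,1,1,1,1).

Reading off H_k = ker ∂_k / im ∂_{k+1}:

  H_0: rank C_0 − rank ∂_1 = 8 − 7 = 1, and the invariant factors of ∂_1 are all 1, so H_0 ≅ Z.
  H_1: rank ker ∂_1 − rank ∂_2 = (24 − 7) − 15 = 2, and the invariant factors of ∂_2 are all 1, so H_1 ≅ Z^2.
  H_2: rank ker ∂_2 − rank ∂_3 = (16 − 15) − 0 = 1, and there is no ∂_3, so H_2 ≅ Z.

Hence the Betti numbers are b_0 = 1, b_1 = 2, b_2 = 1.

b_0 = 1, b_1 = 2, b_2 = 1.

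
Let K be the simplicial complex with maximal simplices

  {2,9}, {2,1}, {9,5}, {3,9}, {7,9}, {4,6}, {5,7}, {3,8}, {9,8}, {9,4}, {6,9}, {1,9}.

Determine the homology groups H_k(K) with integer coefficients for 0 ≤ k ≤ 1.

K has 9 vertices, 12 edges.
rank ∂_0 = 0, rank ∂_1 = 8 ⇒ b_0 = 9 − 0 − 8 = 1; all invariant factors of ∂_1 are 1 so no torsion. So H_0 ≅ Z.
rank ∂_1 = 8, rank ∂_2 = 0 ⇒ b_1 = 12 − 8 − 0 = 4. So H_1 ≅ Z^4.

H_0 ≅ Z,  H_1 ≅ Z^4.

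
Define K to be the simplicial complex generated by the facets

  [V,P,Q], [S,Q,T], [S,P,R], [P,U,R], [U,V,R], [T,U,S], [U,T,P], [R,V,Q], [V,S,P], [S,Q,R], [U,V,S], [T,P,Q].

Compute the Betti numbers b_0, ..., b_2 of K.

b_0 = 1, b_1 = 0, b_2 = 0.

Fix the vertex order P < Q < R < S < T < U < V and write every simplex with vertices in increasing order. Then dim K = 2 and the simplices of K are:

  0-simplices (7): P, Q, R, S, T, U, V
  1-simplices (18): PQ, PR, PS, PT, PU, PV, QR, QS, QT, QV, RS, RU, RV, ST, SU, SV, TU, UV
  2-simplices (12): PQT, PQV, PRS, PRU, PSV, PTU, QRS, QRV, QST, RUV, STU, SUV

Hence C_0 ≅ Z^7, C_1 ≅ Z^18, C_2 ≅ Z^12.

The boundary map ∂_1: C_1 → C_0 maps an edge to its endpoints' difference, ∂[p,q] = q − p.
The 7×18 boundary matrix has rank 6 and Smith normal form diag(1,1,1,1,1,1).

Boundary ∂_2: C_2 → C_1 acts by ∂[p,q,r] = [q,r] − [p,r] + [p,q]. For instance
  ∂SUV = UV − SV + SU,
  ∂PQT = QT − PT + PQ.
The 18×12 boundary matrix has rank 12 and Smith normal form diag(1,1,1,1,1,1,1,1,1,1,1,2).

Computing H_k = (kernel of ∂_k) / (image of ∂_{k+1}):

  H_0: rank C_0 − rank ∂_1 = 7 − 6 = 1, and the invariant factors of ∂_1 are all 1, so H_0 ≅ Z.
  H_1: rank ker ∂_1 − rank ∂_2 = (18 − 6) − 12 = 0, and ∂_2 has invariant factor 2 > 1, so H_1 ≅ Z/2Z.
  H_2: rank ker ∂_2 − rank ∂_3 = (12 − 12) − 0 = 0, and there is no ∂_3, so H_2 ≅ 0.

As a check, the Euler characteristic is 7 − 18 + 12 = 1, which agrees with 1 − 0 + 0 = 1.
(K is a triangulation of the real projective plane RP^2.)

Hence the Betti numbers are b_0 = 1, b_1 = 0, b_2 = 0.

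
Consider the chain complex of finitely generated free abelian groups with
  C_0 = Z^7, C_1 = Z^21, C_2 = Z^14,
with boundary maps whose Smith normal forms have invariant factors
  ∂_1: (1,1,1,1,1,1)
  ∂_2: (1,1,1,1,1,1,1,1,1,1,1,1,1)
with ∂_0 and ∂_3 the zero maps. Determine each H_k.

H_0: b_0 = 7 − 0 − 6 = 1; torsion from ∂_1 factors > 1: none. So H_0 = Z.
H_1: b_1 = 21 − 6 − 13 = 2; torsion from ∂_2 factors > 1: none. So H_1 = Z^2.
H_2: b_2 = 14 − 13 − 0 = 1; torsion from ∂_3 factors > 1: none. So H_2 = Z.

H_0 = Z,  H_1 = Z^2,  H_2 = Z.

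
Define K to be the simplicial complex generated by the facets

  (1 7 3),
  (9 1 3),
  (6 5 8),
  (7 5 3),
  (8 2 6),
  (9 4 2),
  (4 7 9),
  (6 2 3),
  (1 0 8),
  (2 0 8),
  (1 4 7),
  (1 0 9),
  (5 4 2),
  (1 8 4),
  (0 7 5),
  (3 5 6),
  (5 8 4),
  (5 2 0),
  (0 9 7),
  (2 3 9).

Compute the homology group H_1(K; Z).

H_1 = Z ⊕ Z/2.

Take the total order 0 < 1 < 2 < 3 < 4 < 5 < 6 < 7 < 8 < 9 on the vertex set. Then K (dimension 2) consists of the simplices:

  0-simplices (10): [0], [1], [2], [3], [4], [5], [6], [7], [8], [9]
  1-simplices (30): (30 of them)
  2-simplices (20): (20 of them)

so the chain groups are C_0 ≅ Z^10, C_1 ≅ Z^30, C_2 ≅ Z^20.

∂_1: C_1 → C_0 is given by ∂[p,q] = [q] − [p]. For instance
  ∂[0,8] = [8] − [0].
As a 10×30 matrix over Z this has rank 9, with invariant factors (1,1,1,1,1,1,1,1,1).

Boundary ∂_2: C_2 → C_1 sends each 2-simplex [p,q,r] to [q,r] − [p,r] + [p,q]. For instance
  ∂[0,2,5] = [2,5] − [0,5] + [0,2],
  ∂[0,2,8] = [2,8] − [0,8] + [0,2].
This gives a 30×20 integer matrix of rank 20; reducing to Smith normal form yields diagonal entries (1,1,1,1,1,1,1,1,1,1,1,1,1,1,1,1,1,1,1,2).

From H_k ≅ ker(∂_k) / im(∂_{k+1}) we obtain:

  H_1: rank ker ∂_1 − rank ∂_2 = (30 − 9) − 20 = 1, and ∂_2 has invariant factor 2 > 1, so H_1 ≅ Z ⊕ Z/2.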